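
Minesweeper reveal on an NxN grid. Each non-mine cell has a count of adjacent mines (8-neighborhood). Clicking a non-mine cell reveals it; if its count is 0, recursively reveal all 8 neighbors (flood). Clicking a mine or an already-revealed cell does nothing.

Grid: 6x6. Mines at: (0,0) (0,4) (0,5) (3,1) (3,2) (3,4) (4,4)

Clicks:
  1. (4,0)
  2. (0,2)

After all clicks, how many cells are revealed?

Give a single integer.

Click 1 (4,0) count=1: revealed 1 new [(4,0)] -> total=1
Click 2 (0,2) count=0: revealed 9 new [(0,1) (0,2) (0,3) (1,1) (1,2) (1,3) (2,1) (2,2) (2,3)] -> total=10

Answer: 10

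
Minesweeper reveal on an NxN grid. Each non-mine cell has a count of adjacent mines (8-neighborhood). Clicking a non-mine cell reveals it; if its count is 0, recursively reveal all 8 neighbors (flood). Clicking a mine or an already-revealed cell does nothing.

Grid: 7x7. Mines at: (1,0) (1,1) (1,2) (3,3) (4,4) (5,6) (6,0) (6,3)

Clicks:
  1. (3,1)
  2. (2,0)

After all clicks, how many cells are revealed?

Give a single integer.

Click 1 (3,1) count=0: revealed 12 new [(2,0) (2,1) (2,2) (3,0) (3,1) (3,2) (4,0) (4,1) (4,2) (5,0) (5,1) (5,2)] -> total=12
Click 2 (2,0) count=2: revealed 0 new [(none)] -> total=12

Answer: 12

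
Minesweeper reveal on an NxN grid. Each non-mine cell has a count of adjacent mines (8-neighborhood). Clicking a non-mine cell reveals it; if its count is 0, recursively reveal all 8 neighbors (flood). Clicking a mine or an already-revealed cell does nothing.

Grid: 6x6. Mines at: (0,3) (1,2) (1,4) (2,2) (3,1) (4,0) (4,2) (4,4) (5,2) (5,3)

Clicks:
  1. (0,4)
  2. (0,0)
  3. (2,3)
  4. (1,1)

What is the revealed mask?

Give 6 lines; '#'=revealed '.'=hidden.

Click 1 (0,4) count=2: revealed 1 new [(0,4)] -> total=1
Click 2 (0,0) count=0: revealed 6 new [(0,0) (0,1) (1,0) (1,1) (2,0) (2,1)] -> total=7
Click 3 (2,3) count=3: revealed 1 new [(2,3)] -> total=8
Click 4 (1,1) count=2: revealed 0 new [(none)] -> total=8

Answer: ##..#.
##....
##.#..
......
......
......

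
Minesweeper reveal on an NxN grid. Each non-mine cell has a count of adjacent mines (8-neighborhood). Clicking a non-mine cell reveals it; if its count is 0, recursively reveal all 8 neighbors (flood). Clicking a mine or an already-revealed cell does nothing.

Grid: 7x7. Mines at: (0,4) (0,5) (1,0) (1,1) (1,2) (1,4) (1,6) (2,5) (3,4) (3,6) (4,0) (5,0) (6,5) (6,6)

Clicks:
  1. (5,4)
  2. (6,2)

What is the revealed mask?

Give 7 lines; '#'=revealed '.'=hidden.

Answer: .......
.......
.###...
.###...
.####..
.####..
.####..

Derivation:
Click 1 (5,4) count=1: revealed 1 new [(5,4)] -> total=1
Click 2 (6,2) count=0: revealed 17 new [(2,1) (2,2) (2,3) (3,1) (3,2) (3,3) (4,1) (4,2) (4,3) (4,4) (5,1) (5,2) (5,3) (6,1) (6,2) (6,3) (6,4)] -> total=18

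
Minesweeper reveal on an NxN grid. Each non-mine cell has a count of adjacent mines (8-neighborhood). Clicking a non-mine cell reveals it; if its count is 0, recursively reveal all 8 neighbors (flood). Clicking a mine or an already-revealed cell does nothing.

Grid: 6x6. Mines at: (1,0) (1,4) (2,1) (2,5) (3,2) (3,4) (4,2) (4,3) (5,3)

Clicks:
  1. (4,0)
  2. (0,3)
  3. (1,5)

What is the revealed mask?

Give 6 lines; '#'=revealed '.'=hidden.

Answer: ...#..
.....#
......
##....
##....
##....

Derivation:
Click 1 (4,0) count=0: revealed 6 new [(3,0) (3,1) (4,0) (4,1) (5,0) (5,1)] -> total=6
Click 2 (0,3) count=1: revealed 1 new [(0,3)] -> total=7
Click 3 (1,5) count=2: revealed 1 new [(1,5)] -> total=8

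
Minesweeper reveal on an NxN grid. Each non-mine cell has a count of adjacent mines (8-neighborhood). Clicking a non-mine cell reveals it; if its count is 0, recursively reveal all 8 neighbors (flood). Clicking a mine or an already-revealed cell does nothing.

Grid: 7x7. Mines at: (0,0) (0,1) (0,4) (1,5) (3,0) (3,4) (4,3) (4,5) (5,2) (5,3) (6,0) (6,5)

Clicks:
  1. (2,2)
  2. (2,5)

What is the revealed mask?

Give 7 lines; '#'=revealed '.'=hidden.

Click 1 (2,2) count=0: revealed 9 new [(1,1) (1,2) (1,3) (2,1) (2,2) (2,3) (3,1) (3,2) (3,3)] -> total=9
Click 2 (2,5) count=2: revealed 1 new [(2,5)] -> total=10

Answer: .......
.###...
.###.#.
.###...
.......
.......
.......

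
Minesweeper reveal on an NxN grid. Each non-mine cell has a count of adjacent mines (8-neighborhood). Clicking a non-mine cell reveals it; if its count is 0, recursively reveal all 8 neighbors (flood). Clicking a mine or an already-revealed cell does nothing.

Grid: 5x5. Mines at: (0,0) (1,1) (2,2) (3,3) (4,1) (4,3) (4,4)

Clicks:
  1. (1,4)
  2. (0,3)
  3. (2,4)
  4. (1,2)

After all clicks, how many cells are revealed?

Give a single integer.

Answer: 8

Derivation:
Click 1 (1,4) count=0: revealed 8 new [(0,2) (0,3) (0,4) (1,2) (1,3) (1,4) (2,3) (2,4)] -> total=8
Click 2 (0,3) count=0: revealed 0 new [(none)] -> total=8
Click 3 (2,4) count=1: revealed 0 new [(none)] -> total=8
Click 4 (1,2) count=2: revealed 0 new [(none)] -> total=8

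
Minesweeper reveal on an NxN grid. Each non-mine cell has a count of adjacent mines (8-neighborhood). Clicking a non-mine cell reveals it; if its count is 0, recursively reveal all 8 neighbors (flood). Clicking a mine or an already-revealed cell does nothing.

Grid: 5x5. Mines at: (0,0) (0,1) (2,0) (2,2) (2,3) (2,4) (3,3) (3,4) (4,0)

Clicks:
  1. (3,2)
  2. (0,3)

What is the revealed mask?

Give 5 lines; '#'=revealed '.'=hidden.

Answer: ..###
..###
.....
..#..
.....

Derivation:
Click 1 (3,2) count=3: revealed 1 new [(3,2)] -> total=1
Click 2 (0,3) count=0: revealed 6 new [(0,2) (0,3) (0,4) (1,2) (1,3) (1,4)] -> total=7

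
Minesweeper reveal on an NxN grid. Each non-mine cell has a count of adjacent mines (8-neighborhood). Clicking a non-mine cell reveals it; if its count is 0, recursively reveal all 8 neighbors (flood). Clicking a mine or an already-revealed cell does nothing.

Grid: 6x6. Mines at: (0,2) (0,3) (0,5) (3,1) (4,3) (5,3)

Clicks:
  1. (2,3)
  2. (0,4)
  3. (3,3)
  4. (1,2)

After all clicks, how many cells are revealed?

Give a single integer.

Answer: 17

Derivation:
Click 1 (2,3) count=0: revealed 16 new [(1,2) (1,3) (1,4) (1,5) (2,2) (2,3) (2,4) (2,5) (3,2) (3,3) (3,4) (3,5) (4,4) (4,5) (5,4) (5,5)] -> total=16
Click 2 (0,4) count=2: revealed 1 new [(0,4)] -> total=17
Click 3 (3,3) count=1: revealed 0 new [(none)] -> total=17
Click 4 (1,2) count=2: revealed 0 new [(none)] -> total=17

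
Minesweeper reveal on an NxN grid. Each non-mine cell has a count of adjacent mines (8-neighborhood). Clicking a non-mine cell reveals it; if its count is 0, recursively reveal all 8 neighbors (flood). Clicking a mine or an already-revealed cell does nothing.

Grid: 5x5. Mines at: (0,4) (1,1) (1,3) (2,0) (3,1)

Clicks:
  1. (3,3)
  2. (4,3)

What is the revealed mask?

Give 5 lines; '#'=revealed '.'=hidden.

Click 1 (3,3) count=0: revealed 9 new [(2,2) (2,3) (2,4) (3,2) (3,3) (3,4) (4,2) (4,3) (4,4)] -> total=9
Click 2 (4,3) count=0: revealed 0 new [(none)] -> total=9

Answer: .....
.....
..###
..###
..###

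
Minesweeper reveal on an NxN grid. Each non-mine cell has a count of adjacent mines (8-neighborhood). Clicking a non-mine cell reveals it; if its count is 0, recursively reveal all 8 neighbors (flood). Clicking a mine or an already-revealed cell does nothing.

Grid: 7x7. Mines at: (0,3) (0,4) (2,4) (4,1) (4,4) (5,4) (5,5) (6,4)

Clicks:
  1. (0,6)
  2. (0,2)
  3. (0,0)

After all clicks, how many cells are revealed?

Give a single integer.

Answer: 25

Derivation:
Click 1 (0,6) count=0: revealed 10 new [(0,5) (0,6) (1,5) (1,6) (2,5) (2,6) (3,5) (3,6) (4,5) (4,6)] -> total=10
Click 2 (0,2) count=1: revealed 1 new [(0,2)] -> total=11
Click 3 (0,0) count=0: revealed 14 new [(0,0) (0,1) (1,0) (1,1) (1,2) (1,3) (2,0) (2,1) (2,2) (2,3) (3,0) (3,1) (3,2) (3,3)] -> total=25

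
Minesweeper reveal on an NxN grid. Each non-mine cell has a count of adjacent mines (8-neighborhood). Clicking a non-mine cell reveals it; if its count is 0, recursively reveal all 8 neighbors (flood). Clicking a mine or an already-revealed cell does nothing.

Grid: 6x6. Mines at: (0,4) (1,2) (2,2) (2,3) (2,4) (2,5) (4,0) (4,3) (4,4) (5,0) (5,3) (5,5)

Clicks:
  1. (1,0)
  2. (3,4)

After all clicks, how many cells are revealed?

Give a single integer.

Answer: 9

Derivation:
Click 1 (1,0) count=0: revealed 8 new [(0,0) (0,1) (1,0) (1,1) (2,0) (2,1) (3,0) (3,1)] -> total=8
Click 2 (3,4) count=5: revealed 1 new [(3,4)] -> total=9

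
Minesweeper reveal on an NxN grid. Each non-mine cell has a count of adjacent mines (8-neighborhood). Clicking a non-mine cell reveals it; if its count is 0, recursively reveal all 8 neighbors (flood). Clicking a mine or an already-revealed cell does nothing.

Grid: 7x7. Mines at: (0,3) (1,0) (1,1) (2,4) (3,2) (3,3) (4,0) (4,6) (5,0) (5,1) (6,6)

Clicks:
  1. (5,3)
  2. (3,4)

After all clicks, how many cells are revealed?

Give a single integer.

Answer: 13

Derivation:
Click 1 (5,3) count=0: revealed 12 new [(4,2) (4,3) (4,4) (4,5) (5,2) (5,3) (5,4) (5,5) (6,2) (6,3) (6,4) (6,5)] -> total=12
Click 2 (3,4) count=2: revealed 1 new [(3,4)] -> total=13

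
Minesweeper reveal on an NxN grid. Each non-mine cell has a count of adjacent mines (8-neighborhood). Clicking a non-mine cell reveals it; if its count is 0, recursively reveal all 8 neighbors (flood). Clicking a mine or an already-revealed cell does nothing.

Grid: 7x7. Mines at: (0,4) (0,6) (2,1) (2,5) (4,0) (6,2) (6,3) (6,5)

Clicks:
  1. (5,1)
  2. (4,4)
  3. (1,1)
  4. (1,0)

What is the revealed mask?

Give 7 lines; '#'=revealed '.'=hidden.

Answer: .......
#####..
..###..
.######
.######
.######
.......

Derivation:
Click 1 (5,1) count=2: revealed 1 new [(5,1)] -> total=1
Click 2 (4,4) count=0: revealed 23 new [(1,2) (1,3) (1,4) (2,2) (2,3) (2,4) (3,1) (3,2) (3,3) (3,4) (3,5) (3,6) (4,1) (4,2) (4,3) (4,4) (4,5) (4,6) (5,2) (5,3) (5,4) (5,5) (5,6)] -> total=24
Click 3 (1,1) count=1: revealed 1 new [(1,1)] -> total=25
Click 4 (1,0) count=1: revealed 1 new [(1,0)] -> total=26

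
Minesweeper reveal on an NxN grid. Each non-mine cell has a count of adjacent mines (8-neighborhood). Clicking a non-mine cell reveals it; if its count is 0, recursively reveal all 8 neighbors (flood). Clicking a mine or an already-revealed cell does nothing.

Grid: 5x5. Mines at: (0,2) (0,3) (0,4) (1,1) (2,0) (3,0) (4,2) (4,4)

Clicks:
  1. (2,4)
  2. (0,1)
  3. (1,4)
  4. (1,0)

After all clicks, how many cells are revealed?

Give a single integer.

Answer: 11

Derivation:
Click 1 (2,4) count=0: revealed 9 new [(1,2) (1,3) (1,4) (2,2) (2,3) (2,4) (3,2) (3,3) (3,4)] -> total=9
Click 2 (0,1) count=2: revealed 1 new [(0,1)] -> total=10
Click 3 (1,4) count=2: revealed 0 new [(none)] -> total=10
Click 4 (1,0) count=2: revealed 1 new [(1,0)] -> total=11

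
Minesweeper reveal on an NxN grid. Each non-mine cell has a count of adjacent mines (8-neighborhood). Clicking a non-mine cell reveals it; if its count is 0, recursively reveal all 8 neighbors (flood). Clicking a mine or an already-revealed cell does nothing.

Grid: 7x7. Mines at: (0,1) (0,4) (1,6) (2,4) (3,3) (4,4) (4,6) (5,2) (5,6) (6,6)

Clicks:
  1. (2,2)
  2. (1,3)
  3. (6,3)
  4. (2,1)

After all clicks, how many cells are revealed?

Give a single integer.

Click 1 (2,2) count=1: revealed 1 new [(2,2)] -> total=1
Click 2 (1,3) count=2: revealed 1 new [(1,3)] -> total=2
Click 3 (6,3) count=1: revealed 1 new [(6,3)] -> total=3
Click 4 (2,1) count=0: revealed 15 new [(1,0) (1,1) (1,2) (2,0) (2,1) (3,0) (3,1) (3,2) (4,0) (4,1) (4,2) (5,0) (5,1) (6,0) (6,1)] -> total=18

Answer: 18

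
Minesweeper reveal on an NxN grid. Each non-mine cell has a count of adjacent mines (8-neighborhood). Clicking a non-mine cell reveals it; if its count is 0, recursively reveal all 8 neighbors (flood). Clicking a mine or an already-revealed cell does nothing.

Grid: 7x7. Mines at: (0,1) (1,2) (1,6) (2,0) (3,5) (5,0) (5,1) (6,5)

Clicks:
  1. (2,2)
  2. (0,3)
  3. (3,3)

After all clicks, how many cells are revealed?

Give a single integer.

Answer: 19

Derivation:
Click 1 (2,2) count=1: revealed 1 new [(2,2)] -> total=1
Click 2 (0,3) count=1: revealed 1 new [(0,3)] -> total=2
Click 3 (3,3) count=0: revealed 17 new [(2,1) (2,3) (2,4) (3,1) (3,2) (3,3) (3,4) (4,1) (4,2) (4,3) (4,4) (5,2) (5,3) (5,4) (6,2) (6,3) (6,4)] -> total=19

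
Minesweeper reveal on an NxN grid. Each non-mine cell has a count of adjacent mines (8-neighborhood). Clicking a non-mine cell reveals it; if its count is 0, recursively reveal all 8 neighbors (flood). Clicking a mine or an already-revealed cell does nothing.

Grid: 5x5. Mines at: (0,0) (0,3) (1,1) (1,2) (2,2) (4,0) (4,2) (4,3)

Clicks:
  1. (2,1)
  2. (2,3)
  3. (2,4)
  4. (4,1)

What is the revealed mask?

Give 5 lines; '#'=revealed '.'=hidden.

Answer: .....
...##
.#.##
...##
.#...

Derivation:
Click 1 (2,1) count=3: revealed 1 new [(2,1)] -> total=1
Click 2 (2,3) count=2: revealed 1 new [(2,3)] -> total=2
Click 3 (2,4) count=0: revealed 5 new [(1,3) (1,4) (2,4) (3,3) (3,4)] -> total=7
Click 4 (4,1) count=2: revealed 1 new [(4,1)] -> total=8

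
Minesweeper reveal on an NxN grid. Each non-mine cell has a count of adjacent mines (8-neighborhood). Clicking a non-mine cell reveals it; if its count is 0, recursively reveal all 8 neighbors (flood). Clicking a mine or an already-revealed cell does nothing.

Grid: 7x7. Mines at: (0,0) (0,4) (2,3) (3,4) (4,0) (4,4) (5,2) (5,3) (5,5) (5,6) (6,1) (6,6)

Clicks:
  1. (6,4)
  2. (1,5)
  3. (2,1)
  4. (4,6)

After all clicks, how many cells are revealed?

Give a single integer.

Click 1 (6,4) count=2: revealed 1 new [(6,4)] -> total=1
Click 2 (1,5) count=1: revealed 1 new [(1,5)] -> total=2
Click 3 (2,1) count=0: revealed 9 new [(1,0) (1,1) (1,2) (2,0) (2,1) (2,2) (3,0) (3,1) (3,2)] -> total=11
Click 4 (4,6) count=2: revealed 1 new [(4,6)] -> total=12

Answer: 12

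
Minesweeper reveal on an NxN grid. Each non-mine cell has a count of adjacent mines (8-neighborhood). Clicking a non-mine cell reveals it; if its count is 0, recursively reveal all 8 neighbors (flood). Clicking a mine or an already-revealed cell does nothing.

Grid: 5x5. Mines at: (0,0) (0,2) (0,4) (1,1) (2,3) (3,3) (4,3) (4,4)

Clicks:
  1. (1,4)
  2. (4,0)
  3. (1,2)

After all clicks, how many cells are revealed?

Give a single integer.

Answer: 11

Derivation:
Click 1 (1,4) count=2: revealed 1 new [(1,4)] -> total=1
Click 2 (4,0) count=0: revealed 9 new [(2,0) (2,1) (2,2) (3,0) (3,1) (3,2) (4,0) (4,1) (4,2)] -> total=10
Click 3 (1,2) count=3: revealed 1 new [(1,2)] -> total=11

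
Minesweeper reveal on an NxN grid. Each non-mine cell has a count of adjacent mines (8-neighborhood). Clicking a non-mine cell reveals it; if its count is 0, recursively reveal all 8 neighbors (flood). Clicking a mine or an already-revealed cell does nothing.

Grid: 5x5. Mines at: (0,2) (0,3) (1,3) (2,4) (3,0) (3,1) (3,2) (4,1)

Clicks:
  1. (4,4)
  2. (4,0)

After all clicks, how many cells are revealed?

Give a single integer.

Click 1 (4,4) count=0: revealed 4 new [(3,3) (3,4) (4,3) (4,4)] -> total=4
Click 2 (4,0) count=3: revealed 1 new [(4,0)] -> total=5

Answer: 5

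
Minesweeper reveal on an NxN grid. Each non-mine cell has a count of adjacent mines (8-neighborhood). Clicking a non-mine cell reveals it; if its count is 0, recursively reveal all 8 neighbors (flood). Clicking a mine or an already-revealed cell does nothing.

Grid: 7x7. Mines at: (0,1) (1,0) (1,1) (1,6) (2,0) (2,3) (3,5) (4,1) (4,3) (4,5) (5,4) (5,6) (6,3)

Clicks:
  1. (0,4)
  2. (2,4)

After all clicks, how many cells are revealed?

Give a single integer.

Click 1 (0,4) count=0: revealed 8 new [(0,2) (0,3) (0,4) (0,5) (1,2) (1,3) (1,4) (1,5)] -> total=8
Click 2 (2,4) count=2: revealed 1 new [(2,4)] -> total=9

Answer: 9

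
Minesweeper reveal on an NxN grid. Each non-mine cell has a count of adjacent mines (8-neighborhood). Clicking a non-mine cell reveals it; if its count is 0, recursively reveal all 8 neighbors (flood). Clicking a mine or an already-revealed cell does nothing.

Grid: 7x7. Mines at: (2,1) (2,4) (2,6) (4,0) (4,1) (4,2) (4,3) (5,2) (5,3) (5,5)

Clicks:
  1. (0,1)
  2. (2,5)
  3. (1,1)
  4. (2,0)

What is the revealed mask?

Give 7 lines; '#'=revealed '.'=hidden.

Click 1 (0,1) count=0: revealed 14 new [(0,0) (0,1) (0,2) (0,3) (0,4) (0,5) (0,6) (1,0) (1,1) (1,2) (1,3) (1,4) (1,5) (1,6)] -> total=14
Click 2 (2,5) count=2: revealed 1 new [(2,5)] -> total=15
Click 3 (1,1) count=1: revealed 0 new [(none)] -> total=15
Click 4 (2,0) count=1: revealed 1 new [(2,0)] -> total=16

Answer: #######
#######
#....#.
.......
.......
.......
.......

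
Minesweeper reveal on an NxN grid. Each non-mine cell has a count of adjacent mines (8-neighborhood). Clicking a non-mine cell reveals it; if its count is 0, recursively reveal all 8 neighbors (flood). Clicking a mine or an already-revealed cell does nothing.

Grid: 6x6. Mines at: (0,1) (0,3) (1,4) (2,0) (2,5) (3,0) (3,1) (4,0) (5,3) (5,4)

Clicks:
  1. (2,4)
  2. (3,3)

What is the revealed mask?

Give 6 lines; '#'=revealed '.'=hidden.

Click 1 (2,4) count=2: revealed 1 new [(2,4)] -> total=1
Click 2 (3,3) count=0: revealed 8 new [(2,2) (2,3) (3,2) (3,3) (3,4) (4,2) (4,3) (4,4)] -> total=9

Answer: ......
......
..###.
..###.
..###.
......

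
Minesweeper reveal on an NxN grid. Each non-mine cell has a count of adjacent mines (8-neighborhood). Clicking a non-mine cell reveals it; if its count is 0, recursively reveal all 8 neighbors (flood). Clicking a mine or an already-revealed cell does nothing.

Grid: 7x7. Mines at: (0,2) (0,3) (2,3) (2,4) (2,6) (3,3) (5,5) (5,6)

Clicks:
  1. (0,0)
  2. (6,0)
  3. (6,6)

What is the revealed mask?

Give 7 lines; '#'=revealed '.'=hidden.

Answer: ##.....
###....
###....
###....
#####..
#####..
#####.#

Derivation:
Click 1 (0,0) count=0: revealed 26 new [(0,0) (0,1) (1,0) (1,1) (1,2) (2,0) (2,1) (2,2) (3,0) (3,1) (3,2) (4,0) (4,1) (4,2) (4,3) (4,4) (5,0) (5,1) (5,2) (5,3) (5,4) (6,0) (6,1) (6,2) (6,3) (6,4)] -> total=26
Click 2 (6,0) count=0: revealed 0 new [(none)] -> total=26
Click 3 (6,6) count=2: revealed 1 new [(6,6)] -> total=27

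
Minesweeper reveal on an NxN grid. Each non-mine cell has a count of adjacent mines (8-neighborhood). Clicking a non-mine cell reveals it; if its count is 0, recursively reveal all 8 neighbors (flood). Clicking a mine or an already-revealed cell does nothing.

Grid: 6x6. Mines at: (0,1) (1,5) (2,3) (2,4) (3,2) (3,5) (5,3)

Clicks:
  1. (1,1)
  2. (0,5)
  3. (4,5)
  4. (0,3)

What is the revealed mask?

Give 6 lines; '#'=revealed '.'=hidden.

Click 1 (1,1) count=1: revealed 1 new [(1,1)] -> total=1
Click 2 (0,5) count=1: revealed 1 new [(0,5)] -> total=2
Click 3 (4,5) count=1: revealed 1 new [(4,5)] -> total=3
Click 4 (0,3) count=0: revealed 6 new [(0,2) (0,3) (0,4) (1,2) (1,3) (1,4)] -> total=9

Answer: ..####
.####.
......
......
.....#
......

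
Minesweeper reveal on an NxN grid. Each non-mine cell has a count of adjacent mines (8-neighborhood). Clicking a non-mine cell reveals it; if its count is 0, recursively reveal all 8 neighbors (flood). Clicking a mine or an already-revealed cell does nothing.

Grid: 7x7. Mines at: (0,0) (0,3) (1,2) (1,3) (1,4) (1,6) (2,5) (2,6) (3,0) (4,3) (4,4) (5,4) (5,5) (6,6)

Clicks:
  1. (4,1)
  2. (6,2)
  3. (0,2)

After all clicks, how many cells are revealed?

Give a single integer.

Answer: 12

Derivation:
Click 1 (4,1) count=1: revealed 1 new [(4,1)] -> total=1
Click 2 (6,2) count=0: revealed 10 new [(4,0) (4,2) (5,0) (5,1) (5,2) (5,3) (6,0) (6,1) (6,2) (6,3)] -> total=11
Click 3 (0,2) count=3: revealed 1 new [(0,2)] -> total=12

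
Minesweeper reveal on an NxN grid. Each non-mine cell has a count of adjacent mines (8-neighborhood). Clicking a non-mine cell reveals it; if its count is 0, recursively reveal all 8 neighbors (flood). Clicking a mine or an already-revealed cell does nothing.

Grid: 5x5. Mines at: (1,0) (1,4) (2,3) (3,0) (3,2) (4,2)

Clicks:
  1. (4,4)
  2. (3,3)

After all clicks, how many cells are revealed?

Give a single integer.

Click 1 (4,4) count=0: revealed 4 new [(3,3) (3,4) (4,3) (4,4)] -> total=4
Click 2 (3,3) count=3: revealed 0 new [(none)] -> total=4

Answer: 4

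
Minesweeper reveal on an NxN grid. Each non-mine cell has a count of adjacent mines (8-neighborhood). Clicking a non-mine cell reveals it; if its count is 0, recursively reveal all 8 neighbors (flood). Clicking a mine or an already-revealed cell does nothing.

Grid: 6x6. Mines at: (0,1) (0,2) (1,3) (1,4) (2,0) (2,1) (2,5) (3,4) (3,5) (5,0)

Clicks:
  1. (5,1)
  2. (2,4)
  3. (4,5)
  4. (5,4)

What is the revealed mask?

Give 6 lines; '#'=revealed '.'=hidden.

Click 1 (5,1) count=1: revealed 1 new [(5,1)] -> total=1
Click 2 (2,4) count=5: revealed 1 new [(2,4)] -> total=2
Click 3 (4,5) count=2: revealed 1 new [(4,5)] -> total=3
Click 4 (5,4) count=0: revealed 11 new [(3,1) (3,2) (3,3) (4,1) (4,2) (4,3) (4,4) (5,2) (5,3) (5,4) (5,5)] -> total=14

Answer: ......
......
....#.
.###..
.#####
.#####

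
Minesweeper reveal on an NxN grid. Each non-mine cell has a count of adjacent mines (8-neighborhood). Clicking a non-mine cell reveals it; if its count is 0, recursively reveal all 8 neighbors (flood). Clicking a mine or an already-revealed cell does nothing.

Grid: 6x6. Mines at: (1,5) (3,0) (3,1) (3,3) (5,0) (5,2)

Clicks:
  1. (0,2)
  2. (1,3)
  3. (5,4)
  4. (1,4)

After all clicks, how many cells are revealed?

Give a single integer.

Answer: 24

Derivation:
Click 1 (0,2) count=0: revealed 15 new [(0,0) (0,1) (0,2) (0,3) (0,4) (1,0) (1,1) (1,2) (1,3) (1,4) (2,0) (2,1) (2,2) (2,3) (2,4)] -> total=15
Click 2 (1,3) count=0: revealed 0 new [(none)] -> total=15
Click 3 (5,4) count=0: revealed 9 new [(2,5) (3,4) (3,5) (4,3) (4,4) (4,5) (5,3) (5,4) (5,5)] -> total=24
Click 4 (1,4) count=1: revealed 0 new [(none)] -> total=24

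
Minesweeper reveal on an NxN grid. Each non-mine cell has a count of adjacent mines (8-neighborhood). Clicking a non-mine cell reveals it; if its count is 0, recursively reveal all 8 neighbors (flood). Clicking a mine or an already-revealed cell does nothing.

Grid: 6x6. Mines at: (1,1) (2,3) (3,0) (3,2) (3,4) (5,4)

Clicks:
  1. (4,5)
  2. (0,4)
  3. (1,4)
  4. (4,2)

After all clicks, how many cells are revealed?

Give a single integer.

Answer: 12

Derivation:
Click 1 (4,5) count=2: revealed 1 new [(4,5)] -> total=1
Click 2 (0,4) count=0: revealed 10 new [(0,2) (0,3) (0,4) (0,5) (1,2) (1,3) (1,4) (1,5) (2,4) (2,5)] -> total=11
Click 3 (1,4) count=1: revealed 0 new [(none)] -> total=11
Click 4 (4,2) count=1: revealed 1 new [(4,2)] -> total=12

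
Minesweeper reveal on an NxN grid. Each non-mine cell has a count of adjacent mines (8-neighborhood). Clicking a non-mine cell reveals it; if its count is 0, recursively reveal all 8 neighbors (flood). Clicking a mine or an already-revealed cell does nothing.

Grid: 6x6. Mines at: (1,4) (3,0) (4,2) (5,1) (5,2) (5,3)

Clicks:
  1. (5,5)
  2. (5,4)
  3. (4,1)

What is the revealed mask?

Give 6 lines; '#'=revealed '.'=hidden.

Answer: ......
......
...###
...###
.#.###
....##

Derivation:
Click 1 (5,5) count=0: revealed 11 new [(2,3) (2,4) (2,5) (3,3) (3,4) (3,5) (4,3) (4,4) (4,5) (5,4) (5,5)] -> total=11
Click 2 (5,4) count=1: revealed 0 new [(none)] -> total=11
Click 3 (4,1) count=4: revealed 1 new [(4,1)] -> total=12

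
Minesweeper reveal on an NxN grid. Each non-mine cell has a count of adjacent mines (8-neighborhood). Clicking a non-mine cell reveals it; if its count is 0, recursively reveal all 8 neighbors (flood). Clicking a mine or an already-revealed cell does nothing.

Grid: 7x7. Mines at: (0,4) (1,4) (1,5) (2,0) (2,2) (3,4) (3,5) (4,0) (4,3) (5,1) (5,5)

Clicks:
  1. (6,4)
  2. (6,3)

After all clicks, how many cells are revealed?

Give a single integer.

Click 1 (6,4) count=1: revealed 1 new [(6,4)] -> total=1
Click 2 (6,3) count=0: revealed 5 new [(5,2) (5,3) (5,4) (6,2) (6,3)] -> total=6

Answer: 6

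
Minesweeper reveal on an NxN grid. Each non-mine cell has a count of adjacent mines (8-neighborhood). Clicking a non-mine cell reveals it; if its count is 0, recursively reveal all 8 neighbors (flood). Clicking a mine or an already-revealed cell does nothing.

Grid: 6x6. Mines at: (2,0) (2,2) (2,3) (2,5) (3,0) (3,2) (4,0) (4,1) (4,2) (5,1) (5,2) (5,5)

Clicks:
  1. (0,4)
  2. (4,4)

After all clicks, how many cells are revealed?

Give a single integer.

Click 1 (0,4) count=0: revealed 12 new [(0,0) (0,1) (0,2) (0,3) (0,4) (0,5) (1,0) (1,1) (1,2) (1,3) (1,4) (1,5)] -> total=12
Click 2 (4,4) count=1: revealed 1 new [(4,4)] -> total=13

Answer: 13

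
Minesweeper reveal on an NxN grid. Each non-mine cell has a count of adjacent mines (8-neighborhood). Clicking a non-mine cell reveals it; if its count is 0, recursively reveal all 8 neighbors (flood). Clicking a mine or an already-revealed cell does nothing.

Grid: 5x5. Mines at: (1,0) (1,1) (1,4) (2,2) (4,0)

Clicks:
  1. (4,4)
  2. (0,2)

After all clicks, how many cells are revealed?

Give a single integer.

Click 1 (4,4) count=0: revealed 10 new [(2,3) (2,4) (3,1) (3,2) (3,3) (3,4) (4,1) (4,2) (4,3) (4,4)] -> total=10
Click 2 (0,2) count=1: revealed 1 new [(0,2)] -> total=11

Answer: 11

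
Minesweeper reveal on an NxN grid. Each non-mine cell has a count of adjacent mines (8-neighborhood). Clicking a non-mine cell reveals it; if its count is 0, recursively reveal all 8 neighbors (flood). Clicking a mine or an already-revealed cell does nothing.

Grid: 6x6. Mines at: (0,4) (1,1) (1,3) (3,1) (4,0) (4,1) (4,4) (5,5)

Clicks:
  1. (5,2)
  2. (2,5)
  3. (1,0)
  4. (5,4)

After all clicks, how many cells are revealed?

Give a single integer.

Click 1 (5,2) count=1: revealed 1 new [(5,2)] -> total=1
Click 2 (2,5) count=0: revealed 6 new [(1,4) (1,5) (2,4) (2,5) (3,4) (3,5)] -> total=7
Click 3 (1,0) count=1: revealed 1 new [(1,0)] -> total=8
Click 4 (5,4) count=2: revealed 1 new [(5,4)] -> total=9

Answer: 9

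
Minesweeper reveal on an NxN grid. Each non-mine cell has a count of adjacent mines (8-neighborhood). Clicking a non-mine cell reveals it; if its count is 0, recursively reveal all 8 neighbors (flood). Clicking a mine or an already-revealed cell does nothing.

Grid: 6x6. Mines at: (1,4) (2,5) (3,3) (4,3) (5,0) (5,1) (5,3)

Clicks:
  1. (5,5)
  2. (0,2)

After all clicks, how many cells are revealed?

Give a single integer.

Answer: 24

Derivation:
Click 1 (5,5) count=0: revealed 6 new [(3,4) (3,5) (4,4) (4,5) (5,4) (5,5)] -> total=6
Click 2 (0,2) count=0: revealed 18 new [(0,0) (0,1) (0,2) (0,3) (1,0) (1,1) (1,2) (1,3) (2,0) (2,1) (2,2) (2,3) (3,0) (3,1) (3,2) (4,0) (4,1) (4,2)] -> total=24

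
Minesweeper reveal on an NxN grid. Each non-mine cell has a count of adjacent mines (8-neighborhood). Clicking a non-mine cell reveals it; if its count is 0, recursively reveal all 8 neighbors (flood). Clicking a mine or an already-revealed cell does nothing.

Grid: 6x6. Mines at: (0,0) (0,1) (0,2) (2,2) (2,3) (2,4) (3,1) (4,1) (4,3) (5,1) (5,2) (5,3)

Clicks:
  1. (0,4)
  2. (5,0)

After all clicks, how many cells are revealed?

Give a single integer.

Click 1 (0,4) count=0: revealed 6 new [(0,3) (0,4) (0,5) (1,3) (1,4) (1,5)] -> total=6
Click 2 (5,0) count=2: revealed 1 new [(5,0)] -> total=7

Answer: 7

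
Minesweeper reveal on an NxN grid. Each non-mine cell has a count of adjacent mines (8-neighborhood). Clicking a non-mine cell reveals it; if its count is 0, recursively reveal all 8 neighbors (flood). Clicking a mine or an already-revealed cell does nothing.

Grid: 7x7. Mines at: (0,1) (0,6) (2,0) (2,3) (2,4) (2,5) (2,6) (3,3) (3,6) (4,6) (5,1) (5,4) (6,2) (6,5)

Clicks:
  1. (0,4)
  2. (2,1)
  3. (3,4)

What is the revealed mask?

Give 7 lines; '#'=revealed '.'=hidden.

Click 1 (0,4) count=0: revealed 8 new [(0,2) (0,3) (0,4) (0,5) (1,2) (1,3) (1,4) (1,5)] -> total=8
Click 2 (2,1) count=1: revealed 1 new [(2,1)] -> total=9
Click 3 (3,4) count=4: revealed 1 new [(3,4)] -> total=10

Answer: ..####.
..####.
.#.....
....#..
.......
.......
.......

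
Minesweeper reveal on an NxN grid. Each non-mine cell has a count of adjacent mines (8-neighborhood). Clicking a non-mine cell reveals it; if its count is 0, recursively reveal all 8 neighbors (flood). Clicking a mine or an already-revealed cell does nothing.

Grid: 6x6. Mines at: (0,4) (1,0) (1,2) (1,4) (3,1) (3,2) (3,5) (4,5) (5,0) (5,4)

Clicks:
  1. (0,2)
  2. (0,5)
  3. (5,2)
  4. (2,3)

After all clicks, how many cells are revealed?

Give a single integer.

Click 1 (0,2) count=1: revealed 1 new [(0,2)] -> total=1
Click 2 (0,5) count=2: revealed 1 new [(0,5)] -> total=2
Click 3 (5,2) count=0: revealed 6 new [(4,1) (4,2) (4,3) (5,1) (5,2) (5,3)] -> total=8
Click 4 (2,3) count=3: revealed 1 new [(2,3)] -> total=9

Answer: 9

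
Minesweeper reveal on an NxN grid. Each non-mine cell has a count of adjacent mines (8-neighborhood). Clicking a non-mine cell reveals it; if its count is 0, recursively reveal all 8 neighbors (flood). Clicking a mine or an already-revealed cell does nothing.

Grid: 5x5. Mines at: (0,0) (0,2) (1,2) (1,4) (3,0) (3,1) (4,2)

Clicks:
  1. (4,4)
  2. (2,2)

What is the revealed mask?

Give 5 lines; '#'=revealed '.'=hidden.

Click 1 (4,4) count=0: revealed 6 new [(2,3) (2,4) (3,3) (3,4) (4,3) (4,4)] -> total=6
Click 2 (2,2) count=2: revealed 1 new [(2,2)] -> total=7

Answer: .....
.....
..###
...##
...##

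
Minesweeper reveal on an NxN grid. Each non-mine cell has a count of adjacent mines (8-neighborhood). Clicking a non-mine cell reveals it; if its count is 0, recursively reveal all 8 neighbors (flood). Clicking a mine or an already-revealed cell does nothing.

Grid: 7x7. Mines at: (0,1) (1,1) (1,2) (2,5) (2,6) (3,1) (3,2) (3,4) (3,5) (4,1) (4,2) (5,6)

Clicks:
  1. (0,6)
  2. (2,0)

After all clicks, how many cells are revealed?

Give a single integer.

Click 1 (0,6) count=0: revealed 8 new [(0,3) (0,4) (0,5) (0,6) (1,3) (1,4) (1,5) (1,6)] -> total=8
Click 2 (2,0) count=2: revealed 1 new [(2,0)] -> total=9

Answer: 9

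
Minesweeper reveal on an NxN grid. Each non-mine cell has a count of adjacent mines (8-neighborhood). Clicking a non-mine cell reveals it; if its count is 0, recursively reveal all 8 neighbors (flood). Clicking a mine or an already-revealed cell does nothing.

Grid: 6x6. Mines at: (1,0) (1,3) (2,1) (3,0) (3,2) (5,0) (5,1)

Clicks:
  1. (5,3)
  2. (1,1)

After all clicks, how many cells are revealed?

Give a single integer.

Answer: 19

Derivation:
Click 1 (5,3) count=0: revealed 18 new [(0,4) (0,5) (1,4) (1,5) (2,3) (2,4) (2,5) (3,3) (3,4) (3,5) (4,2) (4,3) (4,4) (4,5) (5,2) (5,3) (5,4) (5,5)] -> total=18
Click 2 (1,1) count=2: revealed 1 new [(1,1)] -> total=19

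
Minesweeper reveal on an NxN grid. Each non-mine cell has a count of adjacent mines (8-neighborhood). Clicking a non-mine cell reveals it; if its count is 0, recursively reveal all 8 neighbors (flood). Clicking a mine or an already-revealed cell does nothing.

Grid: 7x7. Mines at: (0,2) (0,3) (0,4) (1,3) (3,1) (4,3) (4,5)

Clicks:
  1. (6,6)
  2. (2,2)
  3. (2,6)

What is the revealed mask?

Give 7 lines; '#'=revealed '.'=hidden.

Answer: .....##
....###
..#.###
....###
###....
#######
#######

Derivation:
Click 1 (6,6) count=0: revealed 17 new [(4,0) (4,1) (4,2) (5,0) (5,1) (5,2) (5,3) (5,4) (5,5) (5,6) (6,0) (6,1) (6,2) (6,3) (6,4) (6,5) (6,6)] -> total=17
Click 2 (2,2) count=2: revealed 1 new [(2,2)] -> total=18
Click 3 (2,6) count=0: revealed 11 new [(0,5) (0,6) (1,4) (1,5) (1,6) (2,4) (2,5) (2,6) (3,4) (3,5) (3,6)] -> total=29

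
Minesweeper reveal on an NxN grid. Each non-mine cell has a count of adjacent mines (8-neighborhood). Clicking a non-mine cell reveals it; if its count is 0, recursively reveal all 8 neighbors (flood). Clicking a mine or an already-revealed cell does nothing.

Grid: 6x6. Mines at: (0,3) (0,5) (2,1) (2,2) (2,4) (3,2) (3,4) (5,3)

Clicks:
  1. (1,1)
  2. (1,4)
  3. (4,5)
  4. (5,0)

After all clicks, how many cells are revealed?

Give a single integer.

Answer: 11

Derivation:
Click 1 (1,1) count=2: revealed 1 new [(1,1)] -> total=1
Click 2 (1,4) count=3: revealed 1 new [(1,4)] -> total=2
Click 3 (4,5) count=1: revealed 1 new [(4,5)] -> total=3
Click 4 (5,0) count=0: revealed 8 new [(3,0) (3,1) (4,0) (4,1) (4,2) (5,0) (5,1) (5,2)] -> total=11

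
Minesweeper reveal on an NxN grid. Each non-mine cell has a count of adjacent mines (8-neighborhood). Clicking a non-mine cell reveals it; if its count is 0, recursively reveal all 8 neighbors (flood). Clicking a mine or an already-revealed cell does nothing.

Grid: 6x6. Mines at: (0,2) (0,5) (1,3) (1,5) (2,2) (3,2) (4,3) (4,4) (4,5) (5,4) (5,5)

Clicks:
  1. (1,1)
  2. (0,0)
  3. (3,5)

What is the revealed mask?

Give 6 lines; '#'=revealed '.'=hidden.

Click 1 (1,1) count=2: revealed 1 new [(1,1)] -> total=1
Click 2 (0,0) count=0: revealed 13 new [(0,0) (0,1) (1,0) (2,0) (2,1) (3,0) (3,1) (4,0) (4,1) (4,2) (5,0) (5,1) (5,2)] -> total=14
Click 3 (3,5) count=2: revealed 1 new [(3,5)] -> total=15

Answer: ##....
##....
##....
##...#
###...
###...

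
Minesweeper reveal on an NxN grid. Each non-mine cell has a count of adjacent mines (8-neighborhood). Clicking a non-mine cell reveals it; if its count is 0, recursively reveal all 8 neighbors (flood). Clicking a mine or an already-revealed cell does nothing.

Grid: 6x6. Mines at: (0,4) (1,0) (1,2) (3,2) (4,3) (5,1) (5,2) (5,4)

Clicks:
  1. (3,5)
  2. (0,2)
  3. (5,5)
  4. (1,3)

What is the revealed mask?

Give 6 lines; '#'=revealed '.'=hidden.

Click 1 (3,5) count=0: revealed 11 new [(1,3) (1,4) (1,5) (2,3) (2,4) (2,5) (3,3) (3,4) (3,5) (4,4) (4,5)] -> total=11
Click 2 (0,2) count=1: revealed 1 new [(0,2)] -> total=12
Click 3 (5,5) count=1: revealed 1 new [(5,5)] -> total=13
Click 4 (1,3) count=2: revealed 0 new [(none)] -> total=13

Answer: ..#...
...###
...###
...###
....##
.....#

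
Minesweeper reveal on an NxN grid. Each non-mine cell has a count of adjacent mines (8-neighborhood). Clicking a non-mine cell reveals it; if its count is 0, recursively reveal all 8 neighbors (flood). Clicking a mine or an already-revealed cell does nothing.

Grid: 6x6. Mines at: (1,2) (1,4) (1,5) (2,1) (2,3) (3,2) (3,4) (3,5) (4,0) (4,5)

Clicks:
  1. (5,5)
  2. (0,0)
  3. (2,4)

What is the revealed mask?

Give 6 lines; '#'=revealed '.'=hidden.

Click 1 (5,5) count=1: revealed 1 new [(5,5)] -> total=1
Click 2 (0,0) count=0: revealed 4 new [(0,0) (0,1) (1,0) (1,1)] -> total=5
Click 3 (2,4) count=5: revealed 1 new [(2,4)] -> total=6

Answer: ##....
##....
....#.
......
......
.....#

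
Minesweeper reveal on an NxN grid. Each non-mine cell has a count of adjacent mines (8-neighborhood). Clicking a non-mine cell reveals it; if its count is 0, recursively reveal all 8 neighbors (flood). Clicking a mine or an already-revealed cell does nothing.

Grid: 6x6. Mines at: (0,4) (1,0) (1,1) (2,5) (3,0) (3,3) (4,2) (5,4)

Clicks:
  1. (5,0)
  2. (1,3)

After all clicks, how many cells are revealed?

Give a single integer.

Click 1 (5,0) count=0: revealed 4 new [(4,0) (4,1) (5,0) (5,1)] -> total=4
Click 2 (1,3) count=1: revealed 1 new [(1,3)] -> total=5

Answer: 5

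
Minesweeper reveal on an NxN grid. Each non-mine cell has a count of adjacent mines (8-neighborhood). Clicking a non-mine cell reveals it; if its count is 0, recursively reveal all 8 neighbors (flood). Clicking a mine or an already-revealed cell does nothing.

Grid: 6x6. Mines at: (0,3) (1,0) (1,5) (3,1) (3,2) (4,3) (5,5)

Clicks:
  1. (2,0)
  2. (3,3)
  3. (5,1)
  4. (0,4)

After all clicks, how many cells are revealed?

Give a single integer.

Answer: 9

Derivation:
Click 1 (2,0) count=2: revealed 1 new [(2,0)] -> total=1
Click 2 (3,3) count=2: revealed 1 new [(3,3)] -> total=2
Click 3 (5,1) count=0: revealed 6 new [(4,0) (4,1) (4,2) (5,0) (5,1) (5,2)] -> total=8
Click 4 (0,4) count=2: revealed 1 new [(0,4)] -> total=9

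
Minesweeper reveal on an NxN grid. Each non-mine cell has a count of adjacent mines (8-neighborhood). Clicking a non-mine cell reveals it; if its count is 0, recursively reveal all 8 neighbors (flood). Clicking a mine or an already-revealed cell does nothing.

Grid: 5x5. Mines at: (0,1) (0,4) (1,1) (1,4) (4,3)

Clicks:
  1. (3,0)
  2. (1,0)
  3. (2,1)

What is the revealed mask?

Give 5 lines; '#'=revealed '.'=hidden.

Click 1 (3,0) count=0: revealed 9 new [(2,0) (2,1) (2,2) (3,0) (3,1) (3,2) (4,0) (4,1) (4,2)] -> total=9
Click 2 (1,0) count=2: revealed 1 new [(1,0)] -> total=10
Click 3 (2,1) count=1: revealed 0 new [(none)] -> total=10

Answer: .....
#....
###..
###..
###..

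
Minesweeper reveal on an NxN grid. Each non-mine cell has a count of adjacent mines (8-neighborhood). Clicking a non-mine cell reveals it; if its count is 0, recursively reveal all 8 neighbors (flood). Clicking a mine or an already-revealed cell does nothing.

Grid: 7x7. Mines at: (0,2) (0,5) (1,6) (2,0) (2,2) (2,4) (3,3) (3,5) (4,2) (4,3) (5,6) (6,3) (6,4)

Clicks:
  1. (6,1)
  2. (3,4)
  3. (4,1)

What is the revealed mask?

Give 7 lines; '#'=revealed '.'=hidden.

Answer: .......
.......
.......
##..#..
##.....
###....
###....

Derivation:
Click 1 (6,1) count=0: revealed 10 new [(3,0) (3,1) (4,0) (4,1) (5,0) (5,1) (5,2) (6,0) (6,1) (6,2)] -> total=10
Click 2 (3,4) count=4: revealed 1 new [(3,4)] -> total=11
Click 3 (4,1) count=1: revealed 0 new [(none)] -> total=11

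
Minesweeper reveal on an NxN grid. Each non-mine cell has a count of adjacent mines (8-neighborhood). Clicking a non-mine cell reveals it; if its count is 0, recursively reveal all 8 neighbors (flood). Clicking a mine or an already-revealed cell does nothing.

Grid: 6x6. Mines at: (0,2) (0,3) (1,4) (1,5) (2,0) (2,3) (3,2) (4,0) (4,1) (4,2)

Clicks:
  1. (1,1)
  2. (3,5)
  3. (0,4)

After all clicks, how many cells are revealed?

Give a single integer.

Answer: 13

Derivation:
Click 1 (1,1) count=2: revealed 1 new [(1,1)] -> total=1
Click 2 (3,5) count=0: revealed 11 new [(2,4) (2,5) (3,3) (3,4) (3,5) (4,3) (4,4) (4,5) (5,3) (5,4) (5,5)] -> total=12
Click 3 (0,4) count=3: revealed 1 new [(0,4)] -> total=13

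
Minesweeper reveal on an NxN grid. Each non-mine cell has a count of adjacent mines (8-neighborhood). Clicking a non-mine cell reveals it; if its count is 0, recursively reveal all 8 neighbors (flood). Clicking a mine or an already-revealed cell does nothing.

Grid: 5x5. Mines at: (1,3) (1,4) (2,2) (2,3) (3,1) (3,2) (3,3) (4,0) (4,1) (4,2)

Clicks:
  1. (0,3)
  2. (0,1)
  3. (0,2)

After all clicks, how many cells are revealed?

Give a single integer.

Answer: 9

Derivation:
Click 1 (0,3) count=2: revealed 1 new [(0,3)] -> total=1
Click 2 (0,1) count=0: revealed 8 new [(0,0) (0,1) (0,2) (1,0) (1,1) (1,2) (2,0) (2,1)] -> total=9
Click 3 (0,2) count=1: revealed 0 new [(none)] -> total=9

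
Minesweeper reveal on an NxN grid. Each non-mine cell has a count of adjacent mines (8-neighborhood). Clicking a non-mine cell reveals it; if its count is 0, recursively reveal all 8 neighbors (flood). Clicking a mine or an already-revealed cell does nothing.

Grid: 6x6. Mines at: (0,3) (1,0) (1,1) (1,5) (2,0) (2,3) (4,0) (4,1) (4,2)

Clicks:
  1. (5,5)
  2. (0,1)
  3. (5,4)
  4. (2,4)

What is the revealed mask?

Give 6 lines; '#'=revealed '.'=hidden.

Click 1 (5,5) count=0: revealed 11 new [(2,4) (2,5) (3,3) (3,4) (3,5) (4,3) (4,4) (4,5) (5,3) (5,4) (5,5)] -> total=11
Click 2 (0,1) count=2: revealed 1 new [(0,1)] -> total=12
Click 3 (5,4) count=0: revealed 0 new [(none)] -> total=12
Click 4 (2,4) count=2: revealed 0 new [(none)] -> total=12

Answer: .#....
......
....##
...###
...###
...###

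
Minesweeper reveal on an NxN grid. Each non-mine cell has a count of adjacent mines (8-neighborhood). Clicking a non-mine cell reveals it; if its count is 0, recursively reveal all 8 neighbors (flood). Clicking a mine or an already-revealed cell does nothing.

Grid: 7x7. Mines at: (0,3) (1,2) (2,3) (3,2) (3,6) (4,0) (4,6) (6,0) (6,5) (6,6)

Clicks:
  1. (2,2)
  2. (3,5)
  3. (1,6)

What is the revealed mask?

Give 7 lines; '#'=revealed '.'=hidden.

Answer: ....###
....###
..#.###
.....#.
.......
.......
.......

Derivation:
Click 1 (2,2) count=3: revealed 1 new [(2,2)] -> total=1
Click 2 (3,5) count=2: revealed 1 new [(3,5)] -> total=2
Click 3 (1,6) count=0: revealed 9 new [(0,4) (0,5) (0,6) (1,4) (1,5) (1,6) (2,4) (2,5) (2,6)] -> total=11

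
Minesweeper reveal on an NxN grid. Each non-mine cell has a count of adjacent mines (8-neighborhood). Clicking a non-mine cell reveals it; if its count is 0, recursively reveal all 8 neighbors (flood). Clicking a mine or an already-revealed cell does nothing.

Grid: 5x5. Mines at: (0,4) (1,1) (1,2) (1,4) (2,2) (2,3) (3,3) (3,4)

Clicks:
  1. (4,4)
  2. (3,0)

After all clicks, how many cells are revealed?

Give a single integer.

Click 1 (4,4) count=2: revealed 1 new [(4,4)] -> total=1
Click 2 (3,0) count=0: revealed 8 new [(2,0) (2,1) (3,0) (3,1) (3,2) (4,0) (4,1) (4,2)] -> total=9

Answer: 9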